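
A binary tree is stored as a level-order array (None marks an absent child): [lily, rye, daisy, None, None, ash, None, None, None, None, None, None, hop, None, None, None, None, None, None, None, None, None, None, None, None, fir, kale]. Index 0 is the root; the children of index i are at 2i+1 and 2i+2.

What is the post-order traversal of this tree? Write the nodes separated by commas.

rye, fir, kale, hop, ash, daisy, lily

Post-order visits the left subtree, then the right subtree, then the node.
At lily: go left to rye.
  rye is a leaf — visit rye.
At lily: go right to daisy.
  At daisy: go left to ash.
    At ash: no left child.
    At ash: go right to hop.
      At hop: go left to fir.
        fir is a leaf — visit fir.
      At hop: go right to kale.
        kale is a leaf — visit kale.
      Visit hop.
    Visit ash.
  At daisy: no right child.
  Visit daisy.
Visit lily.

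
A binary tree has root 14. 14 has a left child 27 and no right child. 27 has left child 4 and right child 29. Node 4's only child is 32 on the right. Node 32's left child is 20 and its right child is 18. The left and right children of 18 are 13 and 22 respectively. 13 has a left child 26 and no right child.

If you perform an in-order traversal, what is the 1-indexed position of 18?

6

In-order visits the left subtree, then the node, then the right subtree.
At 14: go left to 27.
  At 27: go left to 4.
    At 4: no left child.
    Visit 4.
    At 4: go right to 32.
      At 32: go left to 20.
        20 is a leaf — visit 20.
      Visit 32.
      At 32: go right to 18.
        At 18: go left to 13.
          At 13: go left to 26.
            26 is a leaf — visit 26.
          Visit 13.
          At 13: no right child.
        Visit 18.
        At 18: go right to 22.
          22 is a leaf — visit 22.
  Visit 27.
  At 27: go right to 29.
    29 is a leaf — visit 29.
Visit 14.
At 14: no right child.
Full in-order sequence: 4, 20, 32, 26, 13, 18, 22, 27, 29, 14.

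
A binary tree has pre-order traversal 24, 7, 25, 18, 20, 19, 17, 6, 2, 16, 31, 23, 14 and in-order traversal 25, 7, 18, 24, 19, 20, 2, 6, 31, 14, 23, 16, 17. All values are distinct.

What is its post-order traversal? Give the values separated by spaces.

The first element of pre-order is the root; it splits in-order into left and right subtrees.
Root 24: left subtree has 3 nodes {25, 7, 18}, right has 9 {19, 20, 2, 6, 31, 14, 23, 16, 17}.
  Root 7: left subtree has 1 node {25}, right has 1 {18}.
  Root 20: left subtree has 1 node {19}, right has 7 {2, 6, 31, 14, 23, 16, 17}.
    Root 17: left subtree has 6 nodes {2, 6, 31, 14, 23, 16}, right has 0 { }.
      Root 6: left subtree has 1 node {2}, right has 4 {31, 14, 23, 16}.
        Root 16: left subtree has 3 nodes {31, 14, 23}, right has 0 { }.
          Root 31: left subtree has 0 nodes { }, right has 2 {14, 23}.
            Root 23: left subtree has 1 node {14}, right has 0 { }.

25 18 7 19 2 14 23 31 16 6 17 20 24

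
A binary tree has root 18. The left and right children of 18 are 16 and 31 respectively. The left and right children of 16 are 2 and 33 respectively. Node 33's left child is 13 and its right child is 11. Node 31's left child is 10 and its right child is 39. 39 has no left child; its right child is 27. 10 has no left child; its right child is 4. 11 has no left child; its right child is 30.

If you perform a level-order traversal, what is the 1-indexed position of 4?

Level-order visits nodes level by level from the root, left to right within each level.
Level 0: 18
Level 1: 16, 31
Level 2: 2, 33, 10, 39
Level 3: 13, 11, 4, 27
Level 4: 30
Full level-order sequence: 18, 16, 31, 2, 33, 10, 39, 13, 11, 4, 27, 30.

10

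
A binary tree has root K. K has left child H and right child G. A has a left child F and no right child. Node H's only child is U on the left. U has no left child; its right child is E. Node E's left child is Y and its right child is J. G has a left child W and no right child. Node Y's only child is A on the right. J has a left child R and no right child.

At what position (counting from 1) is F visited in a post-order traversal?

1

Post-order visits the left subtree, then the right subtree, then the node.
At K: go left to H.
  At H: go left to U.
    At U: no left child.
    At U: go right to E.
      At E: go left to Y.
        At Y: no left child.
        At Y: go right to A.
          At A: go left to F.
            F is a leaf — visit F.
          At A: no right child.
          Visit A.
        Visit Y.
      At E: go right to J.
        At J: go left to R.
          R is a leaf — visit R.
        At J: no right child.
        Visit J.
      Visit E.
    Visit U.
  At H: no right child.
  Visit H.
At K: go right to G.
  At G: go left to W.
    W is a leaf — visit W.
  At G: no right child.
  Visit G.
Visit K.
Full post-order sequence: F, A, Y, R, J, E, U, H, W, G, K.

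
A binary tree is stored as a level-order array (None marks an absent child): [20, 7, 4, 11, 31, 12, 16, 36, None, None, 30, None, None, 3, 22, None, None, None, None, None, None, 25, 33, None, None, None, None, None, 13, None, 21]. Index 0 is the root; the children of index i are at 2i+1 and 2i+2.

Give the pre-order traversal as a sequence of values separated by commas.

Pre-order visits the node, then its left subtree, then its right subtree.
Visit 20.
At 20: go left to 7.
  Visit 7.
  At 7: go left to 11.
    Visit 11.
    At 11: go left to 36.
      36 is a leaf — visit 36.
    At 11: no right child.
  At 7: go right to 31.
    Visit 31.
    At 31: no left child.
    At 31: go right to 30.
      Visit 30.
      At 30: go left to 25.
        25 is a leaf — visit 25.
      At 30: go right to 33.
        33 is a leaf — visit 33.
At 20: go right to 4.
  Visit 4.
  At 4: go left to 12.
    12 is a leaf — visit 12.
  At 4: go right to 16.
    Visit 16.
    At 16: go left to 3.
      Visit 3.
      At 3: no left child.
      At 3: go right to 13.
        13 is a leaf — visit 13.
    At 16: go right to 22.
      Visit 22.
      At 22: no left child.
      At 22: go right to 21.
        21 is a leaf — visit 21.

20, 7, 11, 36, 31, 30, 25, 33, 4, 12, 16, 3, 13, 22, 21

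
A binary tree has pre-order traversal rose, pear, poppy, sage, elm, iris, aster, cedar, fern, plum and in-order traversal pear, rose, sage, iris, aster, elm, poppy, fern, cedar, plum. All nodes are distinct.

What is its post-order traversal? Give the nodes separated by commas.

pear, aster, iris, elm, sage, fern, plum, cedar, poppy, rose

The first element of pre-order is the root; it splits in-order into left and right subtrees.
Root rose: left subtree has 1 node {pear}, right has 8 {sage, iris, aster, elm, poppy, fern, cedar, plum}.
  Root poppy: left subtree has 4 nodes {sage, iris, aster, elm}, right has 3 {fern, cedar, plum}.
    Root sage: left subtree has 0 nodes { }, right has 3 {iris, aster, elm}.
      Root elm: left subtree has 2 nodes {iris, aster}, right has 0 { }.
        Root iris: left subtree has 0 nodes { }, right has 1 {aster}.
    Root cedar: left subtree has 1 node {fern}, right has 1 {plum}.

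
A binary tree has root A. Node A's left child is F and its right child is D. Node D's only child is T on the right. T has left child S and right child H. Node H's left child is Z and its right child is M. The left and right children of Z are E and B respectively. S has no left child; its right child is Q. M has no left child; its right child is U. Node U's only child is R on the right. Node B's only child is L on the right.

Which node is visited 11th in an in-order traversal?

In-order visits the left subtree, then the node, then the right subtree.
At A: go left to F.
  F is a leaf — visit F.
Visit A.
At A: go right to D.
  At D: no left child.
  Visit D.
  At D: go right to T.
    At T: go left to S.
      At S: no left child.
      Visit S.
      At S: go right to Q.
        Q is a leaf — visit Q.
    Visit T.
    At T: go right to H.
      At H: go left to Z.
        At Z: go left to E.
          E is a leaf — visit E.
        Visit Z.
        At Z: go right to B.
          At B: no left child.
          Visit B.
          At B: go right to L.
            L is a leaf — visit L.
      Visit H.
      At H: go right to M.
        At M: no left child.
        Visit M.
        At M: go right to U.
          At U: no left child.
          Visit U.
          At U: go right to R.
            R is a leaf — visit R.
Full in-order sequence: F, A, D, S, Q, T, E, Z, B, L, H, M, U, R.

H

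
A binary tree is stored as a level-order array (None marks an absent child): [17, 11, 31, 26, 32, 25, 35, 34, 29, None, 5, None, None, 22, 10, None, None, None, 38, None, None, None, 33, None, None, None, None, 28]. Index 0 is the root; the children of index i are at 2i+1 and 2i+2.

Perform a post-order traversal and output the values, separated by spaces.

Post-order visits the left subtree, then the right subtree, then the node.
At 17: go left to 11.
  At 11: go left to 26.
    At 26: go left to 34.
      34 is a leaf — visit 34.
    At 26: go right to 29.
      At 29: no left child.
      At 29: go right to 38.
        38 is a leaf — visit 38.
      Visit 29.
    Visit 26.
  At 11: go right to 32.
    At 32: no left child.
    At 32: go right to 5.
      At 5: no left child.
      At 5: go right to 33.
        33 is a leaf — visit 33.
      Visit 5.
    Visit 32.
  Visit 11.
At 17: go right to 31.
  At 31: go left to 25.
    25 is a leaf — visit 25.
  At 31: go right to 35.
    At 35: go left to 22.
      At 22: go left to 28.
        28 is a leaf — visit 28.
      At 22: no right child.
      Visit 22.
    At 35: go right to 10.
      10 is a leaf — visit 10.
    Visit 35.
  Visit 31.
Visit 17.

34 38 29 26 33 5 32 11 25 28 22 10 35 31 17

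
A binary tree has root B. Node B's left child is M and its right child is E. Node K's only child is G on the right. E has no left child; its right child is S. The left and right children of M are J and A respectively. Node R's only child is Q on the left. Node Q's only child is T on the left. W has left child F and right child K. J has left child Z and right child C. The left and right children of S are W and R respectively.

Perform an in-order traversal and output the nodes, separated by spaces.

In-order visits the left subtree, then the node, then the right subtree.
At B: go left to M.
  At M: go left to J.
    At J: go left to Z.
      Z is a leaf — visit Z.
    Visit J.
    At J: go right to C.
      C is a leaf — visit C.
  Visit M.
  At M: go right to A.
    A is a leaf — visit A.
Visit B.
At B: go right to E.
  At E: no left child.
  Visit E.
  At E: go right to S.
    At S: go left to W.
      At W: go left to F.
        F is a leaf — visit F.
      Visit W.
      At W: go right to K.
        At K: no left child.
        Visit K.
        At K: go right to G.
          G is a leaf — visit G.
    Visit S.
    At S: go right to R.
      At R: go left to Q.
        At Q: go left to T.
          T is a leaf — visit T.
        Visit Q.
        At Q: no right child.
      Visit R.
      At R: no right child.

Z J C M A B E F W K G S T Q R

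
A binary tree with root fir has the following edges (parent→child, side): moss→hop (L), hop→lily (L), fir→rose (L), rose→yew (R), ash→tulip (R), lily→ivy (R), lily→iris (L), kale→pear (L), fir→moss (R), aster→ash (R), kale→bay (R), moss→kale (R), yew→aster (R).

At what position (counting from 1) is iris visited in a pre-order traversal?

Pre-order visits the node, then its left subtree, then its right subtree.
Visit fir.
At fir: go left to rose.
  Visit rose.
  At rose: no left child.
  At rose: go right to yew.
    Visit yew.
    At yew: no left child.
    At yew: go right to aster.
      Visit aster.
      At aster: no left child.
      At aster: go right to ash.
        Visit ash.
        At ash: no left child.
        At ash: go right to tulip.
          tulip is a leaf — visit tulip.
At fir: go right to moss.
  Visit moss.
  At moss: go left to hop.
    Visit hop.
    At hop: go left to lily.
      Visit lily.
      At lily: go left to iris.
        iris is a leaf — visit iris.
      At lily: go right to ivy.
        ivy is a leaf — visit ivy.
    At hop: no right child.
  At moss: go right to kale.
    Visit kale.
    At kale: go left to pear.
      pear is a leaf — visit pear.
    At kale: go right to bay.
      bay is a leaf — visit bay.
Full pre-order sequence: fir, rose, yew, aster, ash, tulip, moss, hop, lily, iris, ivy, kale, pear, bay.

10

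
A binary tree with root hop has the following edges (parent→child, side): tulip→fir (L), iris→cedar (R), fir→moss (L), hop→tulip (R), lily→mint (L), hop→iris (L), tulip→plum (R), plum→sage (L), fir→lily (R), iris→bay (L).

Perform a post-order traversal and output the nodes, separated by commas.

Post-order visits the left subtree, then the right subtree, then the node.
At hop: go left to iris.
  At iris: go left to bay.
    bay is a leaf — visit bay.
  At iris: go right to cedar.
    cedar is a leaf — visit cedar.
  Visit iris.
At hop: go right to tulip.
  At tulip: go left to fir.
    At fir: go left to moss.
      moss is a leaf — visit moss.
    At fir: go right to lily.
      At lily: go left to mint.
        mint is a leaf — visit mint.
      At lily: no right child.
      Visit lily.
    Visit fir.
  At tulip: go right to plum.
    At plum: go left to sage.
      sage is a leaf — visit sage.
    At plum: no right child.
    Visit plum.
  Visit tulip.
Visit hop.

bay, cedar, iris, moss, mint, lily, fir, sage, plum, tulip, hop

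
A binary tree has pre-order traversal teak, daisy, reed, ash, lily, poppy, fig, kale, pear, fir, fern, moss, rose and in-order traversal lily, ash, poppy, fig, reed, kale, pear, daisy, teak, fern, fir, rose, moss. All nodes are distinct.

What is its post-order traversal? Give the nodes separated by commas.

The first element of pre-order is the root; it splits in-order into left and right subtrees.
Root teak: left subtree has 8 nodes {lily, ash, poppy, fig, reed, kale, pear, daisy}, right has 4 {fern, fir, rose, moss}.
  Root daisy: left subtree has 7 nodes {lily, ash, poppy, fig, reed, kale, pear}, right has 0 { }.
    Root reed: left subtree has 4 nodes {lily, ash, poppy, fig}, right has 2 {kale, pear}.
      Root ash: left subtree has 1 node {lily}, right has 2 {poppy, fig}.
        Root poppy: left subtree has 0 nodes { }, right has 1 {fig}.
      Root kale: left subtree has 0 nodes { }, right has 1 {pear}.
  Root fir: left subtree has 1 node {fern}, right has 2 {rose, moss}.
    Root moss: left subtree has 1 node {rose}, right has 0 { }.

lily, fig, poppy, ash, pear, kale, reed, daisy, fern, rose, moss, fir, teak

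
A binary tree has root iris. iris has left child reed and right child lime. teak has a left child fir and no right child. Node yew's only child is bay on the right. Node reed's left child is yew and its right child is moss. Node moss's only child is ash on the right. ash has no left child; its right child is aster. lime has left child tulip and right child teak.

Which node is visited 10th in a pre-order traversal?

Pre-order visits the node, then its left subtree, then its right subtree.
Visit iris.
At iris: go left to reed.
  Visit reed.
  At reed: go left to yew.
    Visit yew.
    At yew: no left child.
    At yew: go right to bay.
      bay is a leaf — visit bay.
  At reed: go right to moss.
    Visit moss.
    At moss: no left child.
    At moss: go right to ash.
      Visit ash.
      At ash: no left child.
      At ash: go right to aster.
        aster is a leaf — visit aster.
At iris: go right to lime.
  Visit lime.
  At lime: go left to tulip.
    tulip is a leaf — visit tulip.
  At lime: go right to teak.
    Visit teak.
    At teak: go left to fir.
      fir is a leaf — visit fir.
    At teak: no right child.
Full pre-order sequence: iris, reed, yew, bay, moss, ash, aster, lime, tulip, teak, fir.

teak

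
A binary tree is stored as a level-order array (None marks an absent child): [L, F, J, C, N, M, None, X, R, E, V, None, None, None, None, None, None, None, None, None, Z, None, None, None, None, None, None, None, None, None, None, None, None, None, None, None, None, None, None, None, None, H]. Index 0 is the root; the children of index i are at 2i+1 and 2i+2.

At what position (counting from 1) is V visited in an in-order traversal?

In-order visits the left subtree, then the node, then the right subtree.
At L: go left to F.
  At F: go left to C.
    At C: go left to X.
      X is a leaf — visit X.
    Visit C.
    At C: go right to R.
      R is a leaf — visit R.
  Visit F.
  At F: go right to N.
    At N: go left to E.
      At E: no left child.
      Visit E.
      At E: go right to Z.
        At Z: go left to H.
          H is a leaf — visit H.
        Visit Z.
        At Z: no right child.
    Visit N.
    At N: go right to V.
      V is a leaf — visit V.
Visit L.
At L: go right to J.
  At J: go left to M.
    M is a leaf — visit M.
  Visit J.
  At J: no right child.
Full in-order sequence: X, C, R, F, E, H, Z, N, V, L, M, J.

9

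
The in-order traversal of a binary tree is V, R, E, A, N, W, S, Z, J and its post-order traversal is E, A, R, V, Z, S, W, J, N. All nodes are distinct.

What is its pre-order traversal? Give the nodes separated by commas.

N, V, R, A, E, J, W, S, Z

The last element of post-order is the root; it splits in-order into left and right subtrees.
Root N: left subtree has 4 nodes {V, R, E, A}, right has 4 {W, S, Z, J}.
  Root V: left subtree has 0 nodes { }, right has 3 {R, E, A}.
    Root R: left subtree has 0 nodes { }, right has 2 {E, A}.
      Root A: left subtree has 1 node {E}, right has 0 { }.
  Root J: left subtree has 3 nodes {W, S, Z}, right has 0 { }.
    Root W: left subtree has 0 nodes { }, right has 2 {S, Z}.
      Root S: left subtree has 0 nodes { }, right has 1 {Z}.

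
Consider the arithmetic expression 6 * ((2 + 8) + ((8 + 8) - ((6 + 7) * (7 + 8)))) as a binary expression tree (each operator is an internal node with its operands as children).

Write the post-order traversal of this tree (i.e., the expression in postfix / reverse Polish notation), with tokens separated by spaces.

6 2 8 + 8 8 + 6 7 + 7 8 + * - + *

Post-order on an expression tree gives postfix notation: for each operator, emit left operand, right operand, then the operator.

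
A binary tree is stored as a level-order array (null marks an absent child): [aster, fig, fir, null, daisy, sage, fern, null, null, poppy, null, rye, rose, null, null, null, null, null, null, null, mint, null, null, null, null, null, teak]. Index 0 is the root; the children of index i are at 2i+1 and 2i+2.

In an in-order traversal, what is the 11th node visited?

fern

In-order visits the left subtree, then the node, then the right subtree.
At aster: go left to fig.
  At fig: no left child.
  Visit fig.
  At fig: go right to daisy.
    At daisy: go left to poppy.
      At poppy: no left child.
      Visit poppy.
      At poppy: go right to mint.
        mint is a leaf — visit mint.
    Visit daisy.
    At daisy: no right child.
Visit aster.
At aster: go right to fir.
  At fir: go left to sage.
    At sage: go left to rye.
      rye is a leaf — visit rye.
    Visit sage.
    At sage: go right to rose.
      At rose: no left child.
      Visit rose.
      At rose: go right to teak.
        teak is a leaf — visit teak.
  Visit fir.
  At fir: go right to fern.
    fern is a leaf — visit fern.
Full in-order sequence: fig, poppy, mint, daisy, aster, rye, sage, rose, teak, fir, fern.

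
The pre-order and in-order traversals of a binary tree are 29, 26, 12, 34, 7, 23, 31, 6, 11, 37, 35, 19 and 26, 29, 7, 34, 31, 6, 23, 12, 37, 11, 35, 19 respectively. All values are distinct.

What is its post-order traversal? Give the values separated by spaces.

26 7 6 31 23 34 37 19 35 11 12 29

The first element of pre-order is the root; it splits in-order into left and right subtrees.
Root 29: left subtree has 1 node {26}, right has 10 {7, 34, 31, 6, 23, 12, 37, 11, 35, 19}.
  Root 12: left subtree has 5 nodes {7, 34, 31, 6, 23}, right has 4 {37, 11, 35, 19}.
    Root 34: left subtree has 1 node {7}, right has 3 {31, 6, 23}.
      Root 23: left subtree has 2 nodes {31, 6}, right has 0 { }.
        Root 31: left subtree has 0 nodes { }, right has 1 {6}.
    Root 11: left subtree has 1 node {37}, right has 2 {35, 19}.
      Root 35: left subtree has 0 nodes { }, right has 1 {19}.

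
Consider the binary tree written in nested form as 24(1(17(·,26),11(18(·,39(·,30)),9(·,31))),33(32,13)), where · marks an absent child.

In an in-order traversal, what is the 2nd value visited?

26

In-order visits the left subtree, then the node, then the right subtree.
At 24: go left to 1.
  At 1: go left to 17.
    At 17: no left child.
    Visit 17.
    At 17: go right to 26.
      26 is a leaf — visit 26.
  Visit 1.
  At 1: go right to 11.
    At 11: go left to 18.
      At 18: no left child.
      Visit 18.
      At 18: go right to 39.
        At 39: no left child.
        Visit 39.
        At 39: go right to 30.
          30 is a leaf — visit 30.
    Visit 11.
    At 11: go right to 9.
      At 9: no left child.
      Visit 9.
      At 9: go right to 31.
        31 is a leaf — visit 31.
Visit 24.
At 24: go right to 33.
  At 33: go left to 32.
    32 is a leaf — visit 32.
  Visit 33.
  At 33: go right to 13.
    13 is a leaf — visit 13.
Full in-order sequence: 17, 26, 1, 18, 39, 30, 11, 9, 31, 24, 32, 33, 13.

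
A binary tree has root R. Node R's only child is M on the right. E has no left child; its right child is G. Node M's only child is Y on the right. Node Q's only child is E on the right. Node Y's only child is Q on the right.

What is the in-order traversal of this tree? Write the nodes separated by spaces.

In-order visits the left subtree, then the node, then the right subtree.
At R: no left child.
Visit R.
At R: go right to M.
  At M: no left child.
  Visit M.
  At M: go right to Y.
    At Y: no left child.
    Visit Y.
    At Y: go right to Q.
      At Q: no left child.
      Visit Q.
      At Q: go right to E.
        At E: no left child.
        Visit E.
        At E: go right to G.
          G is a leaf — visit G.

R M Y Q E G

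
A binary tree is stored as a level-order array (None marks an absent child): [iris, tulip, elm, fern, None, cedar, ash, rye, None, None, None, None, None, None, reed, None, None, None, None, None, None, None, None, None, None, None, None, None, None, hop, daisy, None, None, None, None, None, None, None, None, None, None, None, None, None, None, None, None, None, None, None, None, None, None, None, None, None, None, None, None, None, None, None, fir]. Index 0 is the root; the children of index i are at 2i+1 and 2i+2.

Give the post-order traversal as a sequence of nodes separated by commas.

Post-order visits the left subtree, then the right subtree, then the node.
At iris: go left to tulip.
  At tulip: go left to fern.
    At fern: go left to rye.
      rye is a leaf — visit rye.
    At fern: no right child.
    Visit fern.
  At tulip: no right child.
  Visit tulip.
At iris: go right to elm.
  At elm: go left to cedar.
    cedar is a leaf — visit cedar.
  At elm: go right to ash.
    At ash: no left child.
    At ash: go right to reed.
      At reed: go left to hop.
        hop is a leaf — visit hop.
      At reed: go right to daisy.
        At daisy: no left child.
        At daisy: go right to fir.
          fir is a leaf — visit fir.
        Visit daisy.
      Visit reed.
    Visit ash.
  Visit elm.
Visit iris.

rye, fern, tulip, cedar, hop, fir, daisy, reed, ash, elm, iris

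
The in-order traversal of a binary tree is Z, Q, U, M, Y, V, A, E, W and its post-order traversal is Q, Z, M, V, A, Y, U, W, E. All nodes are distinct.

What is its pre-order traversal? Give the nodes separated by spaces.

E U Z Q Y M A V W

The last element of post-order is the root; it splits in-order into left and right subtrees.
Root E: left subtree has 7 nodes {Z, Q, U, M, Y, V, A}, right has 1 {W}.
  Root U: left subtree has 2 nodes {Z, Q}, right has 4 {M, Y, V, A}.
    Root Z: left subtree has 0 nodes { }, right has 1 {Q}.
    Root Y: left subtree has 1 node {M}, right has 2 {V, A}.
      Root A: left subtree has 1 node {V}, right has 0 { }.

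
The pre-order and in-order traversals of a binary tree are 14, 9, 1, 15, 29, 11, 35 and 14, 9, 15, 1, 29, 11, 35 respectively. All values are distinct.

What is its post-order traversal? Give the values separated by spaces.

The first element of pre-order is the root; it splits in-order into left and right subtrees.
Root 14: left subtree has 0 nodes { }, right has 6 {9, 15, 1, 29, 11, 35}.
  Root 9: left subtree has 0 nodes { }, right has 5 {15, 1, 29, 11, 35}.
    Root 1: left subtree has 1 node {15}, right has 3 {29, 11, 35}.
      Root 29: left subtree has 0 nodes { }, right has 2 {11, 35}.
        Root 11: left subtree has 0 nodes { }, right has 1 {35}.

15 35 11 29 1 9 14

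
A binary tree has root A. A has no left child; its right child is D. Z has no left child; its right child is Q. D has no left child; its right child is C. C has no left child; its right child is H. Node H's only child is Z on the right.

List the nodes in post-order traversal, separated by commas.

Q, Z, H, C, D, A

Post-order visits the left subtree, then the right subtree, then the node.
At A: no left child.
At A: go right to D.
  At D: no left child.
  At D: go right to C.
    At C: no left child.
    At C: go right to H.
      At H: no left child.
      At H: go right to Z.
        At Z: no left child.
        At Z: go right to Q.
          Q is a leaf — visit Q.
        Visit Z.
      Visit H.
    Visit C.
  Visit D.
Visit A.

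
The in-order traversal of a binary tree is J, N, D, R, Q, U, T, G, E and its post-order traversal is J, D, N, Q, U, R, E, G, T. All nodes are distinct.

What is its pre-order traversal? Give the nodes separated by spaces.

T R N J D U Q G E

The last element of post-order is the root; it splits in-order into left and right subtrees.
Root T: left subtree has 6 nodes {J, N, D, R, Q, U}, right has 2 {G, E}.
  Root R: left subtree has 3 nodes {J, N, D}, right has 2 {Q, U}.
    Root N: left subtree has 1 node {J}, right has 1 {D}.
    Root U: left subtree has 1 node {Q}, right has 0 { }.
  Root G: left subtree has 0 nodes { }, right has 1 {E}.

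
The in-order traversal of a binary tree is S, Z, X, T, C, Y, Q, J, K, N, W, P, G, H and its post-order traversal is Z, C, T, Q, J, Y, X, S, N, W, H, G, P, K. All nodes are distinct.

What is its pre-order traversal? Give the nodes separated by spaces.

K S X Z Y T C J Q P W N G H

The last element of post-order is the root; it splits in-order into left and right subtrees.
Root K: left subtree has 8 nodes {S, Z, X, T, C, Y, Q, J}, right has 5 {N, W, P, G, H}.
  Root S: left subtree has 0 nodes { }, right has 7 {Z, X, T, C, Y, Q, J}.
    Root X: left subtree has 1 node {Z}, right has 5 {T, C, Y, Q, J}.
      Root Y: left subtree has 2 nodes {T, C}, right has 2 {Q, J}.
        Root T: left subtree has 0 nodes { }, right has 1 {C}.
        Root J: left subtree has 1 node {Q}, right has 0 { }.
  Root P: left subtree has 2 nodes {N, W}, right has 2 {G, H}.
    Root W: left subtree has 1 node {N}, right has 0 { }.
    Root G: left subtree has 0 nodes { }, right has 1 {H}.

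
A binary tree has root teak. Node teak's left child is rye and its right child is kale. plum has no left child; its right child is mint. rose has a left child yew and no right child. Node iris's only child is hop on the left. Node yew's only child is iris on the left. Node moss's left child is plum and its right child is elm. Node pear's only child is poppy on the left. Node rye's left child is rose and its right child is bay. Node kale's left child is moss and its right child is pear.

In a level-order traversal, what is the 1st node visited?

Level-order visits nodes level by level from the root, left to right within each level.
Level 0: teak
Level 1: rye, kale
Level 2: rose, bay, moss, pear
Level 3: yew, plum, elm, poppy
Level 4: iris, mint
Level 5: hop
Full level-order sequence: teak, rye, kale, rose, bay, moss, pear, yew, plum, elm, poppy, iris, mint, hop.

teak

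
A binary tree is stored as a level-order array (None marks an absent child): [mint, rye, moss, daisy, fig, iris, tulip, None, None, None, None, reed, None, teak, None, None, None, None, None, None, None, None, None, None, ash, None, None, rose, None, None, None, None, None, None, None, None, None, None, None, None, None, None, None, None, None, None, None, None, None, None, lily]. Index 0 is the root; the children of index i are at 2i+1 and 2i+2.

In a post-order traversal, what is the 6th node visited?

reed

Post-order visits the left subtree, then the right subtree, then the node.
At mint: go left to rye.
  At rye: go left to daisy.
    daisy is a leaf — visit daisy.
  At rye: go right to fig.
    fig is a leaf — visit fig.
  Visit rye.
At mint: go right to moss.
  At moss: go left to iris.
    At iris: go left to reed.
      At reed: no left child.
      At reed: go right to ash.
        At ash: no left child.
        At ash: go right to lily.
          lily is a leaf — visit lily.
        Visit ash.
      Visit reed.
    At iris: no right child.
    Visit iris.
  At moss: go right to tulip.
    At tulip: go left to teak.
      At teak: go left to rose.
        rose is a leaf — visit rose.
      At teak: no right child.
      Visit teak.
    At tulip: no right child.
    Visit tulip.
  Visit moss.
Visit mint.
Full post-order sequence: daisy, fig, rye, lily, ash, reed, iris, rose, teak, tulip, moss, mint.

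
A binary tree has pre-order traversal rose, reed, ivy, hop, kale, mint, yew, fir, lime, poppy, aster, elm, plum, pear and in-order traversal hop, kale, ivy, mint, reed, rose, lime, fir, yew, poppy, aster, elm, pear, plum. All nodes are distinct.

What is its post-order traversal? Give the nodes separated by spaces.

kale hop mint ivy reed lime fir pear plum elm aster poppy yew rose

The first element of pre-order is the root; it splits in-order into left and right subtrees.
Root rose: left subtree has 5 nodes {hop, kale, ivy, mint, reed}, right has 8 {lime, fir, yew, poppy, aster, elm, pear, plum}.
  Root reed: left subtree has 4 nodes {hop, kale, ivy, mint}, right has 0 { }.
    Root ivy: left subtree has 2 nodes {hop, kale}, right has 1 {mint}.
      Root hop: left subtree has 0 nodes { }, right has 1 {kale}.
  Root yew: left subtree has 2 nodes {lime, fir}, right has 5 {poppy, aster, elm, pear, plum}.
    Root fir: left subtree has 1 node {lime}, right has 0 { }.
    Root poppy: left subtree has 0 nodes { }, right has 4 {aster, elm, pear, plum}.
      Root aster: left subtree has 0 nodes { }, right has 3 {elm, pear, plum}.
        Root elm: left subtree has 0 nodes { }, right has 2 {pear, plum}.
          Root plum: left subtree has 1 node {pear}, right has 0 { }.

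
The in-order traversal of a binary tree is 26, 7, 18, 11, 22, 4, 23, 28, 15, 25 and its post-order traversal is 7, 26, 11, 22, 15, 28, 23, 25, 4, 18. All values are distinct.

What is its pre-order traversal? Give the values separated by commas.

18, 26, 7, 4, 22, 11, 25, 23, 28, 15

The last element of post-order is the root; it splits in-order into left and right subtrees.
Root 18: left subtree has 2 nodes {26, 7}, right has 7 {11, 22, 4, 23, 28, 15, 25}.
  Root 26: left subtree has 0 nodes { }, right has 1 {7}.
  Root 4: left subtree has 2 nodes {11, 22}, right has 4 {23, 28, 15, 25}.
    Root 22: left subtree has 1 node {11}, right has 0 { }.
    Root 25: left subtree has 3 nodes {23, 28, 15}, right has 0 { }.
      Root 23: left subtree has 0 nodes { }, right has 2 {28, 15}.
        Root 28: left subtree has 0 nodes { }, right has 1 {15}.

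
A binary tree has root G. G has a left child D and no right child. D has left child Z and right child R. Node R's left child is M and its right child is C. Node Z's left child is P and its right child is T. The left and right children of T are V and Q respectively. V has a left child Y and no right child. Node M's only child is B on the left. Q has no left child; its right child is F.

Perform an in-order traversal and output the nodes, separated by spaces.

P Z Y V T Q F D B M R C G

In-order visits the left subtree, then the node, then the right subtree.
At G: go left to D.
  At D: go left to Z.
    At Z: go left to P.
      P is a leaf — visit P.
    Visit Z.
    At Z: go right to T.
      At T: go left to V.
        At V: go left to Y.
          Y is a leaf — visit Y.
        Visit V.
        At V: no right child.
      Visit T.
      At T: go right to Q.
        At Q: no left child.
        Visit Q.
        At Q: go right to F.
          F is a leaf — visit F.
  Visit D.
  At D: go right to R.
    At R: go left to M.
      At M: go left to B.
        B is a leaf — visit B.
      Visit M.
      At M: no right child.
    Visit R.
    At R: go right to C.
      C is a leaf — visit C.
Visit G.
At G: no right child.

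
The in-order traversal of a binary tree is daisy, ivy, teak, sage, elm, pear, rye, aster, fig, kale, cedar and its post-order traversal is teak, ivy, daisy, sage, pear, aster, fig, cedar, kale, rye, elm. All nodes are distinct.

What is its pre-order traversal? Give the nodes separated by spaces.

elm sage daisy ivy teak rye pear kale fig aster cedar

The last element of post-order is the root; it splits in-order into left and right subtrees.
Root elm: left subtree has 4 nodes {daisy, ivy, teak, sage}, right has 6 {pear, rye, aster, fig, kale, cedar}.
  Root sage: left subtree has 3 nodes {daisy, ivy, teak}, right has 0 { }.
    Root daisy: left subtree has 0 nodes { }, right has 2 {ivy, teak}.
      Root ivy: left subtree has 0 nodes { }, right has 1 {teak}.
  Root rye: left subtree has 1 node {pear}, right has 4 {aster, fig, kale, cedar}.
    Root kale: left subtree has 2 nodes {aster, fig}, right has 1 {cedar}.
      Root fig: left subtree has 1 node {aster}, right has 0 { }.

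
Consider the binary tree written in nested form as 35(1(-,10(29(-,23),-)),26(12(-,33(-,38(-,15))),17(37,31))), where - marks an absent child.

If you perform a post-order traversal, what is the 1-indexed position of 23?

1

Post-order visits the left subtree, then the right subtree, then the node.
At 35: go left to 1.
  At 1: no left child.
  At 1: go right to 10.
    At 10: go left to 29.
      At 29: no left child.
      At 29: go right to 23.
        23 is a leaf — visit 23.
      Visit 29.
    At 10: no right child.
    Visit 10.
  Visit 1.
At 35: go right to 26.
  At 26: go left to 12.
    At 12: no left child.
    At 12: go right to 33.
      At 33: no left child.
      At 33: go right to 38.
        At 38: no left child.
        At 38: go right to 15.
          15 is a leaf — visit 15.
        Visit 38.
      Visit 33.
    Visit 12.
  At 26: go right to 17.
    At 17: go left to 37.
      37 is a leaf — visit 37.
    At 17: go right to 31.
      31 is a leaf — visit 31.
    Visit 17.
  Visit 26.
Visit 35.
Full post-order sequence: 23, 29, 10, 1, 15, 38, 33, 12, 37, 31, 17, 26, 35.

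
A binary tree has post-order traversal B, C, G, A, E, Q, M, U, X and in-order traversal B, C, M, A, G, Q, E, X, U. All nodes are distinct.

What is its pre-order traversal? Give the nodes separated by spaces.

The last element of post-order is the root; it splits in-order into left and right subtrees.
Root X: left subtree has 7 nodes {B, C, M, A, G, Q, E}, right has 1 {U}.
  Root M: left subtree has 2 nodes {B, C}, right has 4 {A, G, Q, E}.
    Root C: left subtree has 1 node {B}, right has 0 { }.
    Root Q: left subtree has 2 nodes {A, G}, right has 1 {E}.
      Root A: left subtree has 0 nodes { }, right has 1 {G}.

X M C B Q A G E U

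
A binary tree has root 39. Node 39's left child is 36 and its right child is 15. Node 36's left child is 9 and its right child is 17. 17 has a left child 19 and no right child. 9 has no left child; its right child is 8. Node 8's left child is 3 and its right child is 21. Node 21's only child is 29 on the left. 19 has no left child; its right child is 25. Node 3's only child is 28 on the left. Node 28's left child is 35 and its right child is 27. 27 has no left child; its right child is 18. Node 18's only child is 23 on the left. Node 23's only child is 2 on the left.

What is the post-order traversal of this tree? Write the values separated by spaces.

Post-order visits the left subtree, then the right subtree, then the node.
At 39: go left to 36.
  At 36: go left to 9.
    At 9: no left child.
    At 9: go right to 8.
      At 8: go left to 3.
        At 3: go left to 28.
          At 28: go left to 35.
            35 is a leaf — visit 35.
          At 28: go right to 27.
            At 27: no left child.
            At 27: go right to 18.
              At 18: go left to 23.
                At 23: go left to 2.
                  2 is a leaf — visit 2.
                At 23: no right child.
                Visit 23.
              At 18: no right child.
              Visit 18.
            Visit 27.
          Visit 28.
        At 3: no right child.
        Visit 3.
      At 8: go right to 21.
        At 21: go left to 29.
          29 is a leaf — visit 29.
        At 21: no right child.
        Visit 21.
      Visit 8.
    Visit 9.
  At 36: go right to 17.
    At 17: go left to 19.
      At 19: no left child.
      At 19: go right to 25.
        25 is a leaf — visit 25.
      Visit 19.
    At 17: no right child.
    Visit 17.
  Visit 36.
At 39: go right to 15.
  15 is a leaf — visit 15.
Visit 39.

35 2 23 18 27 28 3 29 21 8 9 25 19 17 36 15 39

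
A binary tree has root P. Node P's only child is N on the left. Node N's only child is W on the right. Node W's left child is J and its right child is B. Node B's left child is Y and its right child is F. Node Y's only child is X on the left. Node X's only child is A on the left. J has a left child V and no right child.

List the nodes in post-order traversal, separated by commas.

Post-order visits the left subtree, then the right subtree, then the node.
At P: go left to N.
  At N: no left child.
  At N: go right to W.
    At W: go left to J.
      At J: go left to V.
        V is a leaf — visit V.
      At J: no right child.
      Visit J.
    At W: go right to B.
      At B: go left to Y.
        At Y: go left to X.
          At X: go left to A.
            A is a leaf — visit A.
          At X: no right child.
          Visit X.
        At Y: no right child.
        Visit Y.
      At B: go right to F.
        F is a leaf — visit F.
      Visit B.
    Visit W.
  Visit N.
At P: no right child.
Visit P.

V, J, A, X, Y, F, B, W, N, P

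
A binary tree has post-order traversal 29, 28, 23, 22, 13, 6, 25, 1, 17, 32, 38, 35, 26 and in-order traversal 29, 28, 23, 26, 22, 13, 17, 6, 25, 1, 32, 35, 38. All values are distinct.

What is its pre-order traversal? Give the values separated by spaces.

The last element of post-order is the root; it splits in-order into left and right subtrees.
Root 26: left subtree has 3 nodes {29, 28, 23}, right has 9 {22, 13, 17, 6, 25, 1, 32, 35, 38}.
  Root 23: left subtree has 2 nodes {29, 28}, right has 0 { }.
    Root 28: left subtree has 1 node {29}, right has 0 { }.
  Root 35: left subtree has 7 nodes {22, 13, 17, 6, 25, 1, 32}, right has 1 {38}.
    Root 32: left subtree has 6 nodes {22, 13, 17, 6, 25, 1}, right has 0 { }.
      Root 17: left subtree has 2 nodes {22, 13}, right has 3 {6, 25, 1}.
        Root 13: left subtree has 1 node {22}, right has 0 { }.
        Root 1: left subtree has 2 nodes {6, 25}, right has 0 { }.
          Root 25: left subtree has 1 node {6}, right has 0 { }.

26 23 28 29 35 32 17 13 22 1 25 6 38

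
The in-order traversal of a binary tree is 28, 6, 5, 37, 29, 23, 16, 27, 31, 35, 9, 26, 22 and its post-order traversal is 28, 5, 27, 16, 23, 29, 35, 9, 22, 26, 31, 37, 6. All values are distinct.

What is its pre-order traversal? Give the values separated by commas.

The last element of post-order is the root; it splits in-order into left and right subtrees.
Root 6: left subtree has 1 node {28}, right has 11 {5, 37, 29, 23, 16, 27, 31, 35, 9, 26, 22}.
  Root 37: left subtree has 1 node {5}, right has 9 {29, 23, 16, 27, 31, 35, 9, 26, 22}.
    Root 31: left subtree has 4 nodes {29, 23, 16, 27}, right has 4 {35, 9, 26, 22}.
      Root 29: left subtree has 0 nodes { }, right has 3 {23, 16, 27}.
        Root 23: left subtree has 0 nodes { }, right has 2 {16, 27}.
          Root 16: left subtree has 0 nodes { }, right has 1 {27}.
      Root 26: left subtree has 2 nodes {35, 9}, right has 1 {22}.
        Root 9: left subtree has 1 node {35}, right has 0 { }.

6, 28, 37, 5, 31, 29, 23, 16, 27, 26, 9, 35, 22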